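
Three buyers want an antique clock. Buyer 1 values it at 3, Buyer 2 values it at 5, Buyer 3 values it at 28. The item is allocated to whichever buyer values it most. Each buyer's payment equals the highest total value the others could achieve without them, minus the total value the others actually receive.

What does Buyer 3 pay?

5

Buyer 3 has the highest value and receives the item.
Without Buyer 3, the item would go to the next-highest value, 5, so the others could achieve 5.
With Buyer 3 present and winning, the others receive nothing, so their total is 0.
Payment = 5 - 0 = 5.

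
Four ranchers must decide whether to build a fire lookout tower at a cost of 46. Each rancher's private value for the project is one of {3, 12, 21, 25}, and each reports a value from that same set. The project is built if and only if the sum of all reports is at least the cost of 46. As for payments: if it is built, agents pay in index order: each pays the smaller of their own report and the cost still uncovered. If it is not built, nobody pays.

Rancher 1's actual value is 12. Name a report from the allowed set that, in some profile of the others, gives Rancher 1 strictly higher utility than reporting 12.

3

Suppose Rancher 2 reports 3, Rancher 3 reports 21 and Rancher 4 reports 21.
Report 12: project built, pays 12, utility 12 - 12 = 0.
Report 3: project built, pays 3, utility 12 - 3 = 9.
So reporting 3 beats truth here (9 > 0).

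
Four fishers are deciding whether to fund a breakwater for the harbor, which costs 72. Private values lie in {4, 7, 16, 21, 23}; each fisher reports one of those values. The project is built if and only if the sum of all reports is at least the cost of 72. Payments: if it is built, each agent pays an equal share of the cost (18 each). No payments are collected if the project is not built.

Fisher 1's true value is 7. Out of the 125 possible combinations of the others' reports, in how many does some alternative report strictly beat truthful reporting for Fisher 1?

Others report (21, 21, 23): truth gives -11; report 4 gives 0 > -11. Violating.
Others report (21, 23, 21): truth gives -11; report 4 gives 0 > -11. Violating.
Others report (21, 23, 23): truth gives -11; report 4 gives 0 > -11. Violating.
Others report (23, 21, 21): truth gives -11; report 4 gives 0 > -11. Violating.
Others report (4, 4, 4): truth gives 0; no alternative beats it.
Others report (4, 4, 7): truth gives 0; no alternative beats it.
(Checking all 125 profiles: 6 have a profitable deviation, 119 do not.)

6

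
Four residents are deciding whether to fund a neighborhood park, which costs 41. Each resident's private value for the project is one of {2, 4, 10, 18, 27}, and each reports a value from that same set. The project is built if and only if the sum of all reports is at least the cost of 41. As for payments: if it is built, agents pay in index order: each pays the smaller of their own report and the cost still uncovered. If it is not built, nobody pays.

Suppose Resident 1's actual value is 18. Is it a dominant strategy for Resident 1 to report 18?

Consider the case where Resident 2 reports 2, Resident 3 reports 2 and Resident 4 reports 27.
Truthful report 18: project built, pays 18, utility 18 - 18 = 0.
Report 10 instead: project built, pays 10, utility 18 - 10 = 8.
Since 8 > 0, reporting 10 is strictly better here, so truthful reporting is not dominant.

No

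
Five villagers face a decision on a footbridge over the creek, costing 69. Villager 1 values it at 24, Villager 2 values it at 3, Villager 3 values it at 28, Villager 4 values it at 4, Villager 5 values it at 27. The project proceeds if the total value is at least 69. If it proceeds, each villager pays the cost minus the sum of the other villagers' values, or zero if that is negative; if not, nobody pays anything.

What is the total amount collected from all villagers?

28

Total value 86 ≥ cost 69, so it is built.
Villager 1: others sum to 62; max(0, 69 - 62) = 7.
Villager 2: others sum to 83; max(0, 69 - 83) = 0.
Villager 3: others sum to 58; max(0, 69 - 58) = 11.
Villager 4: others sum to 82; max(0, 69 - 82) = 0.
Villager 5: others sum to 59; max(0, 69 - 59) = 10.
Total collected = 7 + 0 + 11 + 0 + 10 = 28.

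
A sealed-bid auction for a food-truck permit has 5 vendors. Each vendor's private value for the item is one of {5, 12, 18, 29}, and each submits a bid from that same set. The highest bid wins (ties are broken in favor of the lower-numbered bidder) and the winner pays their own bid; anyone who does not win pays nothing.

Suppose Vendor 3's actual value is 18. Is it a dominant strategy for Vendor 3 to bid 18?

No

Consider the case where Vendor 1 bids 5, Vendor 2 bids 5, Vendor 4 bids 5 and Vendor 5 bids 5.
Truthful bid 18: wins, pays 18, utility 18 - 18 = 0.
Bid 12 instead: wins, pays 12, utility 18 - 12 = 6.
Since 6 > 0, bidding 12 is strictly better here, so truthful bidding is not dominant.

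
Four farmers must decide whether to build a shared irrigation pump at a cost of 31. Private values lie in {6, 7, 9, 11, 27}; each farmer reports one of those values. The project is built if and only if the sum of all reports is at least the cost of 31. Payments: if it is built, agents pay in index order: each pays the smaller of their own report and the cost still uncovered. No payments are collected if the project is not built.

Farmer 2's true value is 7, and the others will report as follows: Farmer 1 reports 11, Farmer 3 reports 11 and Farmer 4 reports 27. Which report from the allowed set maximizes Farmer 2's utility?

6

Report 6: project built, pays 6, utility 7 - 6 = 1.
Report 7: project built, pays 7, utility 7 - 7 = 0.
Report 9: project built, pays 9, utility 7 - 9 = -2.
Report 11: project built, pays 11, utility 7 - 11 = -4.
Report 27: project built, pays 20, utility 7 - 20 = -13.
The best choice is 6 with utility 1.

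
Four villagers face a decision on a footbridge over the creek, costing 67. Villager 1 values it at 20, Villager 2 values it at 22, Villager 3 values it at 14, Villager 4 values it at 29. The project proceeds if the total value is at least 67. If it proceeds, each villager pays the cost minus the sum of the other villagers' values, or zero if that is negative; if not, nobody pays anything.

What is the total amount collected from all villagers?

17

Total value 85 ≥ cost 67, so it is built.
Villager 1: others sum to 65; max(0, 67 - 65) = 2.
Villager 2: others sum to 63; max(0, 67 - 63) = 4.
Villager 3: others sum to 71; max(0, 67 - 71) = 0.
Villager 4: others sum to 56; max(0, 67 - 56) = 11.
Total collected = 2 + 4 + 0 + 11 = 17.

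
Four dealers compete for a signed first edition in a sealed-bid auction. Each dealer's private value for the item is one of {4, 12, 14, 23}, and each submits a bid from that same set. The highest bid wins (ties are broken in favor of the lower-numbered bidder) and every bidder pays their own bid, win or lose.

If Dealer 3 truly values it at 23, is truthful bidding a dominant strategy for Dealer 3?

No

Consider the case where Dealer 1 bids 4, Dealer 2 bids 4 and Dealer 4 bids 4.
Truthful bid 23: wins, pays 23, utility 23 - 23 = 0.
Bid 12 instead: wins, pays 12, utility 23 - 12 = 11.
Since 11 > 0, bidding 12 is strictly better here, so truthful bidding is not dominant.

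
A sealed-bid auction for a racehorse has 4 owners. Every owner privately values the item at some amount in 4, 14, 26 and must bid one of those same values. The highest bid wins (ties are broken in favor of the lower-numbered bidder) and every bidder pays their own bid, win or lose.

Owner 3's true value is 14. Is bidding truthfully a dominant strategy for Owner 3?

No

Consider the case where Owner 1 bids 4, Owner 2 bids 4 and Owner 4 bids 26.
Truthful bid 14: loses but pays 14, utility -14.
Bid 4 instead: loses but pays 4, utility -4.
Since -4 > -14, bidding 4 is strictly better here, so truthful bidding is not dominant.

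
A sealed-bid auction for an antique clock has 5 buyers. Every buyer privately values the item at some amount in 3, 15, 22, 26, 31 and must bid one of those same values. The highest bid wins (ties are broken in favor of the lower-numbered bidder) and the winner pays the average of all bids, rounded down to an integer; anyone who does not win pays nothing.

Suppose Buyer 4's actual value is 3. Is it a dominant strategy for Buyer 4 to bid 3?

Yes

Check each profile of the others' bids and compare truth against every alternative bid.
Others bid (3, 3, 3, 15): truth gives 0, best alternative gives -4.
Others bid (3, 3, 3, 3): truth gives 0, best alternative gives -2.
Others bid (3, 3, 3, 22): truth gives 0, best alternative gives 0.
Others bid (3, 3, 3, 26): truth gives 0, best alternative gives 0.
Others bid (3, 3, 3, 31): truth gives 0, best alternative gives 0.
Others bid (3, 3, 15, 3): truth gives 0, best alternative gives 0.
(Remaining 619 profiles checked similarly; truth is weakly best in each.)
In every case the truthful bid is at least as good as any alternative, so it is a dominant strategy.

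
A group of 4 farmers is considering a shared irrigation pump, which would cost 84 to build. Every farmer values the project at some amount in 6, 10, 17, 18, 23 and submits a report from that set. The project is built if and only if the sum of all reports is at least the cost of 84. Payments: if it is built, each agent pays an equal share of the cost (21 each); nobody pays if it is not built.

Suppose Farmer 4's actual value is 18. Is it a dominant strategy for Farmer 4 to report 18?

No

Consider the case where Farmer 1 reports 23, Farmer 2 reports 23 and Farmer 3 reports 23.
Truthful report 18: project built, pays 21, utility 18 - 21 = -3.
Report 6 instead: project not built, utility 0.
Since 0 > -3, reporting 6 is strictly better here, so truthful reporting is not dominant.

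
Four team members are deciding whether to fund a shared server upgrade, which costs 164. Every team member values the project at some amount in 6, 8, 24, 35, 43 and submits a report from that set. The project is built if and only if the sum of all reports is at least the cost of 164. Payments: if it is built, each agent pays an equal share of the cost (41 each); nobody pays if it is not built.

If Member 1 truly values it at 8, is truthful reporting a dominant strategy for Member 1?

Yes

Check each profile of the others' reports and compare truth against every alternative report.
Others report (6, 6, 6): truth gives 0, best alternative gives 0.
Others report (6, 6, 8): truth gives 0, best alternative gives 0.
Others report (6, 6, 24): truth gives 0, best alternative gives 0.
Others report (6, 6, 35): truth gives 0, best alternative gives 0.
Others report (6, 6, 43): truth gives 0, best alternative gives 0.
Others report (6, 8, 6): truth gives 0, best alternative gives 0.
(Remaining 119 profiles checked similarly; truth is weakly best in each.)
In every case the truthful report is at least as good as any alternative, so it is a dominant strategy.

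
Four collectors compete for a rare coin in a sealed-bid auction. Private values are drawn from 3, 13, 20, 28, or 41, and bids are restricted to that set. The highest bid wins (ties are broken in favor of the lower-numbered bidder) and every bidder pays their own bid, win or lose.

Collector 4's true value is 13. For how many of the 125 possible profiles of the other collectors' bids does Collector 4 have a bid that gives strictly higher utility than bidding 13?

Others bid (3, 3, 13): truth gives -13; bid 3 gives -3 > -13. Violating.
Others bid (3, 3, 20): truth gives -13; bid 3 gives -3 > -13. Violating.
Others bid (3, 3, 28): truth gives -13; bid 3 gives -3 > -13. Violating.
Others bid (3, 3, 41): truth gives -13; bid 3 gives -3 > -13. Violating.
Others bid (3, 3, 3): truth gives 0; no alternative beats it.
(Checking all 125 profiles: 124 have a profitable deviation, 1 does not.)

124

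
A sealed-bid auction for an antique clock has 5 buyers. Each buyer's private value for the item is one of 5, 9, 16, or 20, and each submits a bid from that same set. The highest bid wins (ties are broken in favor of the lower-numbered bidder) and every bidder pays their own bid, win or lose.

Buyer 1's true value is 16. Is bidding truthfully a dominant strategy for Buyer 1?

No

Consider the case where Buyer 2 bids 5, Buyer 3 bids 5, Buyer 4 bids 5 and Buyer 5 bids 5.
Truthful bid 16: wins, pays 16, utility 16 - 16 = 0.
Bid 5 instead: wins, pays 5, utility 16 - 5 = 11.
Since 11 > 0, bidding 5 is strictly better here, so truthful bidding is not dominant.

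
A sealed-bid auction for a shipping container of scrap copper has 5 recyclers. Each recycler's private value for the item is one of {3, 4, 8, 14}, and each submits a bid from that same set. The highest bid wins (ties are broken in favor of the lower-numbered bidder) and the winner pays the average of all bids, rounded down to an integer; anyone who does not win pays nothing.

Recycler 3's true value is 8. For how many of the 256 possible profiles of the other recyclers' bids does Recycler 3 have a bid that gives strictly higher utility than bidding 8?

Others bid (3, 3, 3, 3): truth gives 4; bid 4 gives 5 > 4. Violating.
Others bid (3, 3, 3, 4): truth gives 4; bid 4 gives 5 > 4. Violating.
Others bid (3, 3, 3, 14): truth gives 0; bid 14 gives 1 > 0. Violating.
Others bid (3, 3, 4, 3): truth gives 4; bid 4 gives 5 > 4. Violating.
Others bid (3, 3, 3, 8): truth gives 3; no alternative beats it.
Others bid (3, 3, 4, 8): truth gives 3; no alternative beats it.
(Checking all 256 profiles: 54 have a profitable deviation, 202 do not.)

54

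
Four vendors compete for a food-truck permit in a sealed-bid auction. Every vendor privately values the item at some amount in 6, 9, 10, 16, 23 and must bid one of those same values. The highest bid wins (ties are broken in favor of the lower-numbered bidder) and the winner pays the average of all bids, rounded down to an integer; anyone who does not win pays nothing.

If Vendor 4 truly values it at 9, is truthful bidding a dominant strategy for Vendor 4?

Consider the case where Vendor 1 bids 6, Vendor 2 bids 6 and Vendor 3 bids 9.
Truthful bid 9: loses, pays 0, utility 0.
Bid 10 instead: wins, pays 7, utility 9 - 7 = 2.
Since 2 > 0, bidding 10 is strictly better here, so truthful bidding is not dominant.

No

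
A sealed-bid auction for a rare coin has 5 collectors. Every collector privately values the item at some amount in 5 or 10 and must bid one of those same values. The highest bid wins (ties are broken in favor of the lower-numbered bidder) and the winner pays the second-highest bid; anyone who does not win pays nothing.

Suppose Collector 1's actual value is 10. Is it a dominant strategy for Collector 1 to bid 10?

Yes

Check each profile of the others' bids and compare truth against every alternative bid.
Others bid (5, 5, 5, 5): truth gives 5, best alternative gives 5.
Others bid (5, 5, 5, 10): truth gives 0, best alternative gives 0.
Others bid (5, 5, 10, 5): truth gives 0, best alternative gives 0.
Others bid (5, 5, 10, 10): truth gives 0, best alternative gives 0.
Others bid (5, 10, 5, 5): truth gives 0, best alternative gives 0.
Others bid (5, 10, 5, 10): truth gives 0, best alternative gives 0.
(Remaining 10 profiles checked similarly; truth is weakly best in each.)
In every case the truthful bid is at least as good as any alternative, so it is a dominant strategy.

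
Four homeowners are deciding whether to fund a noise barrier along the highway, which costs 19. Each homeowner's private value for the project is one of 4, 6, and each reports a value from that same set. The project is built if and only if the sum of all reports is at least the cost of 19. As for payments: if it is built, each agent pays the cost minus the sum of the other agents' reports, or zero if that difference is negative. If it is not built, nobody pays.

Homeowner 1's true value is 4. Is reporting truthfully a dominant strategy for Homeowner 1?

Check each profile of the others' reports and compare truth against every alternative report.
Others report (4, 4, 6): truth gives 0, best alternative gives -1.
Others report (4, 6, 4): truth gives 0, best alternative gives -1.
Others report (6, 4, 4): truth gives 0, best alternative gives -1.
Others report (6, 6, 6): truth gives 3, best alternative gives 3.
Others report (4, 6, 6): truth gives 1, best alternative gives 1.
Others report (6, 4, 6): truth gives 1, best alternative gives 1.
(Remaining 2 profiles checked similarly; truth is weakly best in each.)
In every case the truthful report is at least as good as any alternative, so it is a dominant strategy.

Yes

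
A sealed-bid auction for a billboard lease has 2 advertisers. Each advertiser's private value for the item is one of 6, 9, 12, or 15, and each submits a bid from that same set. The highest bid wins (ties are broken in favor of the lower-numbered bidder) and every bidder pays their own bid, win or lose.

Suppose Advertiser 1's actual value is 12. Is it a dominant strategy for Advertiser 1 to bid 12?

No

Consider the case where Advertiser 2 bids 6.
Truthful bid 12: wins, pays 12, utility 12 - 12 = 0.
Bid 6 instead: wins, pays 6, utility 12 - 6 = 6.
Since 6 > 0, bidding 6 is strictly better here, so truthful bidding is not dominant.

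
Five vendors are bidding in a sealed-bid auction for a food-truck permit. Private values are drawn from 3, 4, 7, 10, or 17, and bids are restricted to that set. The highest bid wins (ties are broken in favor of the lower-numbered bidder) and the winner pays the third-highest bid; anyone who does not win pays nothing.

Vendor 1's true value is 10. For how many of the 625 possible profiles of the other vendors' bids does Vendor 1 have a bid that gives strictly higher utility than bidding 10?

Others bid (3, 3, 3, 17): truth gives 0; bid 17 gives 7 > 0. Violating.
Others bid (3, 3, 4, 17): truth gives 0; bid 17 gives 6 > 0. Violating.
Others bid (3, 3, 7, 17): truth gives 0; bid 17 gives 3 > 0. Violating.
Others bid (3, 3, 17, 3): truth gives 0; bid 17 gives 7 > 0. Violating.
Others bid (3, 3, 3, 3): truth gives 7; no alternative beats it.
Others bid (3, 3, 3, 4): truth gives 7; no alternative beats it.
(Checking all 625 profiles: 108 have a profitable deviation, 517 do not.)

108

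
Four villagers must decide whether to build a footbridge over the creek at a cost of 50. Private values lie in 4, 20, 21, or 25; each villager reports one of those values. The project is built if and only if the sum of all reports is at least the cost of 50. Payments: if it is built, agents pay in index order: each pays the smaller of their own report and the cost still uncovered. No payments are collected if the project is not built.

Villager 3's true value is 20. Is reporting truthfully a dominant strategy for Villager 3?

Consider the case where Villager 1 reports 4, Villager 2 reports 20 and Villager 4 reports 25.
Truthful report 20: project built, pays 20, utility 20 - 20 = 0.
Report 4 instead: project built, pays 4, utility 20 - 4 = 16.
Since 16 > 0, reporting 4 is strictly better here, so truthful reporting is not dominant.

No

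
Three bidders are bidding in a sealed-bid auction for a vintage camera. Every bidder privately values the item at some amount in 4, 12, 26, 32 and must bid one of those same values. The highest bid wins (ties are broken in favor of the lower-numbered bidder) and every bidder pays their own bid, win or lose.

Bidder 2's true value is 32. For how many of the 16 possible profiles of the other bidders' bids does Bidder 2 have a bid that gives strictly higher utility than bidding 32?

10

Others bid (4, 4): truth gives 0; bid 12 gives 20 > 0. Violating.
Others bid (4, 12): truth gives 0; bid 12 gives 20 > 0. Violating.
Others bid (4, 26): truth gives 0; bid 26 gives 6 > 0. Violating.
Others bid (12, 4): truth gives 0; bid 26 gives 6 > 0. Violating.
Others bid (4, 32): truth gives 0; no alternative beats it.
Others bid (12, 32): truth gives 0; no alternative beats it.
(Checking all 16 profiles: 10 have a profitable deviation, 6 do not.)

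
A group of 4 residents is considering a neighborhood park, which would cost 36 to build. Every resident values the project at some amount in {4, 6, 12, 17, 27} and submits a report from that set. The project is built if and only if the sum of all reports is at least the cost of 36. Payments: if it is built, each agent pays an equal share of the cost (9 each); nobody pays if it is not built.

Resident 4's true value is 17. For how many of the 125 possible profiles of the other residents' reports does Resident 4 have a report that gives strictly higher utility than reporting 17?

Others report (4, 4, 4): truth gives 0; report 27 gives 8 > 0. Violating.
Others report (4, 4, 6): truth gives 0; report 27 gives 8 > 0. Violating.
Others report (4, 6, 4): truth gives 0; report 27 gives 8 > 0. Violating.
Others report (4, 6, 6): truth gives 0; report 27 gives 8 > 0. Violating.
Others report (4, 4, 12): truth gives 8; no alternative beats it.
Others report (4, 4, 17): truth gives 8; no alternative beats it.
(Checking all 125 profiles: 8 have a profitable deviation, 117 do not.)

8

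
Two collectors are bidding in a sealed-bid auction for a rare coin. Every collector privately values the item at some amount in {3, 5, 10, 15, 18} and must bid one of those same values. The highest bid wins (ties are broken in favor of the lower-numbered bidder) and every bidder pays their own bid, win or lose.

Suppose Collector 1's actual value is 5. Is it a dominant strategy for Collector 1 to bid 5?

Consider the case where Collector 2 bids 3.
Truthful bid 5: wins, pays 5, utility 5 - 5 = 0.
Bid 3 instead: wins, pays 3, utility 5 - 3 = 2.
Since 2 > 0, bidding 3 is strictly better here, so truthful bidding is not dominant.

No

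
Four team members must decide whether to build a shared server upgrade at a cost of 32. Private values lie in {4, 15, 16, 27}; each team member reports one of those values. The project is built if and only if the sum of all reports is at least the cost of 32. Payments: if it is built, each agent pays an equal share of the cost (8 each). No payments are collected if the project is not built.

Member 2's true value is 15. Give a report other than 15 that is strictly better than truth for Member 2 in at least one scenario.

27

Suppose Member 1 reports 4, Member 3 reports 4 and Member 4 reports 4.
Report 15: project not built, utility 0.
Report 27: project built, pays 8, utility 15 - 8 = 7.
So reporting 27 beats truth here (7 > 0).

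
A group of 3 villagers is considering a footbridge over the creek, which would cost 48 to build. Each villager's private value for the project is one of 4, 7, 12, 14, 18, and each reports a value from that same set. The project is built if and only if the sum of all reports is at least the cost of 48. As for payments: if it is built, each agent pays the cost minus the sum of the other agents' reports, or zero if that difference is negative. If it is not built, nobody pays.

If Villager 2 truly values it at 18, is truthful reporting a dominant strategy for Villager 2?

Yes

Check each profile of the others' reports and compare truth against every alternative report.
Others report (14, 18): truth gives 2, best alternative gives 0.
Others report (18, 14): truth gives 2, best alternative gives 0.
Others report (18, 18): truth gives 6, best alternative gives 6.
Others report (4, 4): truth gives 0, best alternative gives 0.
Others report (4, 7): truth gives 0, best alternative gives 0.
Others report (4, 12): truth gives 0, best alternative gives 0.
(Remaining 19 profiles checked similarly; truth is weakly best in each.)
In every case the truthful report is at least as good as any alternative, so it is a dominant strategy.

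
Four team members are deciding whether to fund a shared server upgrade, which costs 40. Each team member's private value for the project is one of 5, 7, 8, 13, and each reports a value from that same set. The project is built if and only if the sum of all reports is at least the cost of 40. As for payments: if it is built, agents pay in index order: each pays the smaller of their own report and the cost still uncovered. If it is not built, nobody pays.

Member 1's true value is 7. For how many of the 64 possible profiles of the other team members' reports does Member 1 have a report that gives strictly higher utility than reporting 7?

1

Others report (13, 13, 13): truth gives 0; report 5 gives 2 > 0. Violating.
Others report (5, 5, 5): truth gives 0; no alternative beats it.
Others report (5, 5, 7): truth gives 0; no alternative beats it.
(Checking all 64 profiles: 1 has a profitable deviation, 63 do not.)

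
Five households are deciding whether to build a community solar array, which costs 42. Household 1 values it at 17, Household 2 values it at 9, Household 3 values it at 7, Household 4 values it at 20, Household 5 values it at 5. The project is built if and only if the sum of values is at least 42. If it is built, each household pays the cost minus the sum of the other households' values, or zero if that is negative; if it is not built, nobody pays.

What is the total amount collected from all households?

Total value 58 ≥ cost 42, so it is built.
Household 1: others sum to 41; max(0, 42 - 41) = 1.
Household 2: others sum to 49; max(0, 42 - 49) = 0.
Household 3: others sum to 51; max(0, 42 - 51) = 0.
Household 4: others sum to 38; max(0, 42 - 38) = 4.
Household 5: others sum to 53; max(0, 42 - 53) = 0.
Total collected = 1 + 0 + 0 + 4 + 0 = 5.

5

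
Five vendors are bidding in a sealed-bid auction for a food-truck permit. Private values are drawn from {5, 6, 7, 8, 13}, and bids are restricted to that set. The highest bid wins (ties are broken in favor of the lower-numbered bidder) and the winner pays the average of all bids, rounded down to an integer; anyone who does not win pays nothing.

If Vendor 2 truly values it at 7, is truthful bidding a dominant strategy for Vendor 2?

No

Consider the case where Vendor 1 bids 5, Vendor 3 bids 5, Vendor 4 bids 5 and Vendor 5 bids 8.
Truthful bid 7: loses, pays 0, utility 0.
Bid 8 instead: wins, pays 6, utility 7 - 6 = 1.
Since 1 > 0, bidding 8 is strictly better here, so truthful bidding is not dominant.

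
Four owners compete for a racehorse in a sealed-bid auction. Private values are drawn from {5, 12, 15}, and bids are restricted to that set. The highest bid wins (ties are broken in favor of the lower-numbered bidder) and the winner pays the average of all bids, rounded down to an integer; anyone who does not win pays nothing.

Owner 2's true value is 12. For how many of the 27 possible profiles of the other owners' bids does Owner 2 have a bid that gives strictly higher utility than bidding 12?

Others bid (5, 5, 15): truth gives 0; bid 15 gives 2 > 0. Violating.
Others bid (5, 12, 15): truth gives 0; bid 15 gives 1 > 0. Violating.
Others bid (5, 15, 5): truth gives 0; bid 15 gives 2 > 0. Violating.
Others bid (5, 15, 12): truth gives 0; bid 15 gives 1 > 0. Violating.
Others bid (5, 5, 5): truth gives 6; no alternative beats it.
Others bid (5, 5, 12): truth gives 4; no alternative beats it.
(Checking all 27 profiles: 9 have a profitable deviation, 18 do not.)

9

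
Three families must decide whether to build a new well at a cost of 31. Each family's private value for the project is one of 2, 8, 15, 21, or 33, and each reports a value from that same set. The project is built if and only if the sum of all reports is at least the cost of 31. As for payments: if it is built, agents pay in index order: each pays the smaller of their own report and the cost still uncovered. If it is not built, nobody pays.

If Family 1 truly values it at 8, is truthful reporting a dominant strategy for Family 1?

Consider the case where Family 2 reports 2 and Family 3 reports 33.
Truthful report 8: project built, pays 8, utility 8 - 8 = 0.
Report 2 instead: project built, pays 2, utility 8 - 2 = 6.
Since 6 > 0, reporting 2 is strictly better here, so truthful reporting is not dominant.

No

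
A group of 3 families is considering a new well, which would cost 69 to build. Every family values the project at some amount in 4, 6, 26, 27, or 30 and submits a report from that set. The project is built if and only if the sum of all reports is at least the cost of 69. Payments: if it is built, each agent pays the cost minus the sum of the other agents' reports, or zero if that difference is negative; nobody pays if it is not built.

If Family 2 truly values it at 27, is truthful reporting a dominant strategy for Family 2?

Check each profile of the others' reports and compare truth against every alternative report.
Others report (30, 30): truth gives 18, best alternative gives 18.
Others report (27, 30): truth gives 15, best alternative gives 15.
Others report (30, 27): truth gives 15, best alternative gives 15.
Others report (26, 30): truth gives 14, best alternative gives 14.
Others report (30, 26): truth gives 14, best alternative gives 14.
Others report (27, 27): truth gives 12, best alternative gives 12.
(Remaining 19 profiles checked similarly; truth is weakly best in each.)
In every case the truthful report is at least as good as any alternative, so it is a dominant strategy.

Yes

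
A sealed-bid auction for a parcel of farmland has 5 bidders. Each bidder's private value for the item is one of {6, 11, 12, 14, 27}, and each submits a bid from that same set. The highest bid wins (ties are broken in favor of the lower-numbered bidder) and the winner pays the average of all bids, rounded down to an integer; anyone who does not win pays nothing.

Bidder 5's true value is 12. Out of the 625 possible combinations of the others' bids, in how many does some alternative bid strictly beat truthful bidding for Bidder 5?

Others bid (6, 6, 6, 12): truth gives 0; bid 14 gives 4 > 0. Violating.
Others bid (6, 6, 6, 14): truth gives 0; bid 27 gives 1 > 0. Violating.
Others bid (6, 6, 11, 12): truth gives 0; bid 14 gives 3 > 0. Violating.
Others bid (6, 6, 12, 6): truth gives 0; bid 14 gives 4 > 0. Violating.
Others bid (6, 6, 6, 6): truth gives 5; no alternative beats it.
Others bid (6, 6, 6, 11): truth gives 4; no alternative beats it.
(Checking all 625 profiles: 58 have a profitable deviation, 567 do not.)

58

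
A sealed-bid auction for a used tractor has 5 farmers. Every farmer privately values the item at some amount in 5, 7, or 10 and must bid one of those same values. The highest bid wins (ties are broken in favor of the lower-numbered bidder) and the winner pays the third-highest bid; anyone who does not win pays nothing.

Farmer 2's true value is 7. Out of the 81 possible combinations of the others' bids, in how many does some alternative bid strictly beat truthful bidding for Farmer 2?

4

Others bid (5, 5, 5, 10): truth gives 0; bid 10 gives 2 > 0. Violating.
Others bid (5, 5, 10, 5): truth gives 0; bid 10 gives 2 > 0. Violating.
Others bid (5, 10, 5, 5): truth gives 0; bid 10 gives 2 > 0. Violating.
Others bid (7, 5, 5, 5): truth gives 0; bid 10 gives 2 > 0. Violating.
Others bid (5, 5, 5, 5): truth gives 2; no alternative beats it.
Others bid (5, 5, 5, 7): truth gives 2; no alternative beats it.
(Checking all 81 profiles: 4 have a profitable deviation, 77 do not.)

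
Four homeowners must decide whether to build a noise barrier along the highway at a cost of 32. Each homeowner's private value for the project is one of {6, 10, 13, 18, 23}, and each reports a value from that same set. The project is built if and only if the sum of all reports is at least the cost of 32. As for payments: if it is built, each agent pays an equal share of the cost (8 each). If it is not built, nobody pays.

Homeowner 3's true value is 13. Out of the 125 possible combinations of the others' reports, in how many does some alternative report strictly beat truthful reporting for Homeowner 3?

Others report (6, 6, 6): truth gives 0; report 18 gives 5 > 0. Violating.
Others report (6, 6, 10): truth gives 5; no alternative beats it.
Others report (6, 6, 13): truth gives 5; no alternative beats it.
(Checking all 125 profiles: 1 has a profitable deviation, 124 do not.)

1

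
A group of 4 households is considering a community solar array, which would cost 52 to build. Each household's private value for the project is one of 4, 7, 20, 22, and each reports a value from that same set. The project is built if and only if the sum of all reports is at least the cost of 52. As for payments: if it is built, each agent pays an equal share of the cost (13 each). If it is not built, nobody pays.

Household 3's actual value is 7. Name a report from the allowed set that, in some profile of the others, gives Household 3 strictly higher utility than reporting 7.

Suppose Household 1 reports 4, Household 2 reports 20 and Household 4 reports 22.
Report 7: project built, pays 13, utility 7 - 13 = -6.
Report 4: project not built, utility 0.
So reporting 4 beats truth here (0 > -6).

4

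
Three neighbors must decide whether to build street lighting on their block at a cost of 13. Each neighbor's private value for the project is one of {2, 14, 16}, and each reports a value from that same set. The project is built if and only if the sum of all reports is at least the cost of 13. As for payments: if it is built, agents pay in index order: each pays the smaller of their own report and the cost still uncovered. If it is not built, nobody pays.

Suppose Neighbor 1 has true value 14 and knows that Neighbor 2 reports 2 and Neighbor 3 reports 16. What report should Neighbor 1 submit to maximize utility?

2

Report 2: project built, pays 2, utility 14 - 2 = 12.
Report 14: project built, pays 13, utility 14 - 13 = 1.
Report 16: project built, pays 13, utility 14 - 13 = 1.
The best choice is 2 with utility 12.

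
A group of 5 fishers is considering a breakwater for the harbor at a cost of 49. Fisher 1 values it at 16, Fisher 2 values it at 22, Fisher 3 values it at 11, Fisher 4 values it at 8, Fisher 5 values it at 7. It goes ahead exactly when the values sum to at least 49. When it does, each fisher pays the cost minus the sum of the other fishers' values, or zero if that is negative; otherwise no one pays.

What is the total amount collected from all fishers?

Total value 64 ≥ cost 49, so it is built.
Fisher 1: others sum to 48; max(0, 49 - 48) = 1.
Fisher 2: others sum to 42; max(0, 49 - 42) = 7.
Fisher 3: others sum to 53; max(0, 49 - 53) = 0.
Fisher 4: others sum to 56; max(0, 49 - 56) = 0.
Fisher 5: others sum to 57; max(0, 49 - 57) = 0.
Total collected = 1 + 7 + 0 + 0 + 0 = 8.

8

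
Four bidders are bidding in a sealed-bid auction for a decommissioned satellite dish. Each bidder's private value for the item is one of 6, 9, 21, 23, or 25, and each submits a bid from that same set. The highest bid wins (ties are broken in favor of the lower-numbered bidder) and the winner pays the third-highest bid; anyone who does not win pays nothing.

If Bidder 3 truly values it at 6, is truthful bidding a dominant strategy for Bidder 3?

Yes

Check each profile of the others' bids and compare truth against every alternative bid.
Others bid (6, 6, 6): truth gives 0, best alternative gives 0.
Others bid (6, 6, 9): truth gives 0, best alternative gives 0.
Others bid (6, 6, 21): truth gives 0, best alternative gives 0.
Others bid (6, 6, 23): truth gives 0, best alternative gives 0.
Others bid (6, 6, 25): truth gives 0, best alternative gives 0.
Others bid (6, 9, 6): truth gives 0, best alternative gives 0.
(Remaining 119 profiles checked similarly; truth is weakly best in each.)
In every case the truthful bid is at least as good as any alternative, so it is a dominant strategy.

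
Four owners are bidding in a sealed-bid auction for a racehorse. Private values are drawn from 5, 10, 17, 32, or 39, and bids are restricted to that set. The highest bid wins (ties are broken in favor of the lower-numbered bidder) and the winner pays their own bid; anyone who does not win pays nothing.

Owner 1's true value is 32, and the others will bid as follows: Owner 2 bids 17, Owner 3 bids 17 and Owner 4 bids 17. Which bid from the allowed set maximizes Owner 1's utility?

17

Bid 5: loses, pays 0, utility 0.
Bid 10: loses, pays 0, utility 0.
Bid 17: wins, pays 17, utility 32 - 17 = 15.
Bid 32: wins, pays 32, utility 32 - 32 = 0.
Bid 39: wins, pays 39, utility 32 - 39 = -7.
The best choice is 17 with utility 15.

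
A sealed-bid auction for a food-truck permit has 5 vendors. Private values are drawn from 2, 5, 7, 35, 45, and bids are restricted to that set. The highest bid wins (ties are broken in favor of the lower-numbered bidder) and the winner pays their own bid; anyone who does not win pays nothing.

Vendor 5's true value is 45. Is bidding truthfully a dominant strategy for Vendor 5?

Consider the case where Vendor 1 bids 2, Vendor 2 bids 2, Vendor 3 bids 2 and Vendor 4 bids 2.
Truthful bid 45: wins, pays 45, utility 45 - 45 = 0.
Bid 5 instead: wins, pays 5, utility 45 - 5 = 40.
Since 40 > 0, bidding 5 is strictly better here, so truthful bidding is not dominant.

No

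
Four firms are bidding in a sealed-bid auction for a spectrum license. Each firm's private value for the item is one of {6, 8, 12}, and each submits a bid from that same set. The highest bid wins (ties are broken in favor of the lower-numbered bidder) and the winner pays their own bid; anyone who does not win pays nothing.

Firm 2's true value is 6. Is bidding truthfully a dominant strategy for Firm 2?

Yes

Check each profile of the others' bids and compare truth against every alternative bid.
Others bid (6, 6, 6): truth gives 0, best alternative gives -2.
Others bid (6, 6, 8): truth gives 0, best alternative gives -2.
Others bid (6, 8, 6): truth gives 0, best alternative gives -2.
Others bid (6, 8, 8): truth gives 0, best alternative gives -2.
Others bid (6, 6, 12): truth gives 0, best alternative gives 0.
Others bid (6, 8, 12): truth gives 0, best alternative gives 0.
(Remaining 21 profiles checked similarly; truth is weakly best in each.)
In every case the truthful bid is at least as good as any alternative, so it is a dominant strategy.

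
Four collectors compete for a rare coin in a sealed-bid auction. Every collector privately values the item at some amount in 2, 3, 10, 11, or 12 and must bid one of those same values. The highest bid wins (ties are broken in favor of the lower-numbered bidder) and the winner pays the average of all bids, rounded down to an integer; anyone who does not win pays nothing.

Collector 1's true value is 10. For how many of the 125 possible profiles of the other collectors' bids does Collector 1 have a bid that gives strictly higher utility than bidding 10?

80

Others bid (2, 2, 2): truth gives 6; bid 2 gives 8 > 6. Violating.
Others bid (2, 2, 3): truth gives 6; bid 3 gives 8 > 6. Violating.
Others bid (2, 2, 11): truth gives 0; bid 11 gives 4 > 0. Violating.
Others bid (2, 2, 12): truth gives 0; bid 12 gives 3 > 0. Violating.
Others bid (2, 2, 10): truth gives 4; no alternative beats it.
Others bid (2, 3, 10): truth gives 4; no alternative beats it.
(Checking all 125 profiles: 80 have a profitable deviation, 45 do not.)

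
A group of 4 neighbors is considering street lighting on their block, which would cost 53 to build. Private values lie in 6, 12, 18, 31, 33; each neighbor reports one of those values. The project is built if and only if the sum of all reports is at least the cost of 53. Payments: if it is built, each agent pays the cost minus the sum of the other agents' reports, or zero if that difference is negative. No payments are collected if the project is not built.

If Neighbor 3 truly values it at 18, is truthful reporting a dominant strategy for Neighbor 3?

Yes

Check each profile of the others' reports and compare truth against every alternative report.
Others report (6, 18, 31): truth gives 18, best alternative gives 18.
Others report (6, 18, 33): truth gives 18, best alternative gives 18.
Others report (6, 31, 18): truth gives 18, best alternative gives 18.
Others report (6, 31, 31): truth gives 18, best alternative gives 18.
Others report (6, 31, 33): truth gives 18, best alternative gives 18.
Others report (6, 33, 18): truth gives 18, best alternative gives 18.
(Remaining 119 profiles checked similarly; truth is weakly best in each.)
In every case the truthful report is at least as good as any alternative, so it is a dominant strategy.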